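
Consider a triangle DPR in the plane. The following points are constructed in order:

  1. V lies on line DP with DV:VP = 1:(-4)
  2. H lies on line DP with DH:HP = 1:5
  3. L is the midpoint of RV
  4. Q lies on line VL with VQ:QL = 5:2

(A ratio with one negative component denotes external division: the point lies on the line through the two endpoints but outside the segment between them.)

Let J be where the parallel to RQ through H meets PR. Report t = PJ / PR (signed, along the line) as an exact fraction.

Work in coordinates with D = (0, 0), P = (1, 0), R = (0, 1).
1. V lies on line DP with DV:VP = 1:(-4) ⇒ V = (-1/3, 0)
2. H lies on line DP with DH:HP = 1:5 ⇒ H = (1/6, 0)
3. L is the midpoint of RV ⇒ L = (-1/6, 1/2)
4. Q lies on line VL with VQ:QL = 5:2 ⇒ Q = (-3/14, 5/14)
through H parallel to RQ: direction (-3/14, -9/14); meets PR at J = (3/8, 5/8)
J = P + t·(R−P) with t = 5/8

t = 5/8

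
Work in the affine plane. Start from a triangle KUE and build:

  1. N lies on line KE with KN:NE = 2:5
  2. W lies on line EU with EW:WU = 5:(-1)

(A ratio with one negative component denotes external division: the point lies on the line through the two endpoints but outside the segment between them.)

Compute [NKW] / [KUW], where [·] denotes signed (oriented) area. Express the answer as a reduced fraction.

[NKW]:[KUW] = -10/7

Work in coordinates with K = (0, 0), U = (1, 0), E = (0, 1).
1. N lies on line KE with KN:NE = 2:5 ⇒ N = (0, 2/7)
2. W lies on line EU with EW:WU = 5:(-1) ⇒ W = (5/4, -1/4)
2·[NKW] = 5/14, 2·[KUW] = -1/4
[NKW]:[KUW] = 5/14:-1/4 = -10/7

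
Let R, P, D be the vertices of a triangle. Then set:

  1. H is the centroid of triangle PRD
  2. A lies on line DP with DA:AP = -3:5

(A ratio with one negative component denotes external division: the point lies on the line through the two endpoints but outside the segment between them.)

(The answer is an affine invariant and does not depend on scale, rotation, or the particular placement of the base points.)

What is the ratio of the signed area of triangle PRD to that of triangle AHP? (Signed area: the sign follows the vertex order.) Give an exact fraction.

Choose coordinates R = (0, 0), P = (1, 0), D = (0, 1).
1. H is the centroid of triangle PRD ⇒ H = (1/3, 1/3)
2. A lies on line DP with DA:AP = -3:5 ⇒ A = (-3/2, 5/2)
2·[PRD] = -1, 2·[AHP] = 5/6
[PRD]:[AHP] = -1:5/6 = -6/5

[PRD]:[AHP] = -6/5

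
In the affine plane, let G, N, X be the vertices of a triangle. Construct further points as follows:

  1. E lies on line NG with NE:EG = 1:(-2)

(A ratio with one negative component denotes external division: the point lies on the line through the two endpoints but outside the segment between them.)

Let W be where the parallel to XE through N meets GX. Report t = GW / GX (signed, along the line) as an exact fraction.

t = 1/2

Set G = (0, 0), N = (1, 0), X = (0, 1); any affine frame gives the same invariant.
1. E lies on line NG with NE:EG = 1:(-2) ⇒ E = (2, 0)
through N parallel to XE: direction (2, -1); meets GX at W = (0, 1/2)
W = G + t·(X−G) with t = 1/2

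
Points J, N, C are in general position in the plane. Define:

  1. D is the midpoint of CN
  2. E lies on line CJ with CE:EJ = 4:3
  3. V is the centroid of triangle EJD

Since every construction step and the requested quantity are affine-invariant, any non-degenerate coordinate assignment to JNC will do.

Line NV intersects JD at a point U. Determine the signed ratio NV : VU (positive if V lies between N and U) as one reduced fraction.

NV:VU = -8

Choose coordinates J = (0, 0), N = (1, 0), C = (0, 1).
1. D is the midpoint of CN ⇒ D = (1/2, 1/2)
2. E lies on line CJ with CE:EJ = 4:3 ⇒ E = (0, 3/7)
3. V is the centroid of triangle EJD ⇒ V = (1/6, 13/42)
line NV meets JD at U = (13/48, 13/48)
V = N + t·(U−N) with t = 8/7, so NV:VU = 8/7:-1/7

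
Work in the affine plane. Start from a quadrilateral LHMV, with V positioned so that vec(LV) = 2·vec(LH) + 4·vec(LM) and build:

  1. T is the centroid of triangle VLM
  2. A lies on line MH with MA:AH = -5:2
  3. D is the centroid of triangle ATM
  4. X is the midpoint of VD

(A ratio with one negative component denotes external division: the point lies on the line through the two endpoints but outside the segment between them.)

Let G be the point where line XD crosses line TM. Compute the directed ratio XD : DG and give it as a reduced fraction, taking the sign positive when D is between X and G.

XD:DG = -19/20

Work in coordinates with L = (0, 0), H = (1, 0), M = (0, 1), V = (2, 4).
1. T is the centroid of triangle VLM ⇒ T = (2/3, 5/3)
2. A lies on line MH with MA:AH = -5:2 ⇒ A = (5/3, -2/3)
3. D is the centroid of triangle ATM ⇒ D = (7/9, 2/3)
4. X is the midpoint of VD ⇒ X = (25/18, 7/3)
line XD meets TM at G = (27/19, 46/19)
D = X + t·(G−X) with t = -19, so XD:DG = -19:20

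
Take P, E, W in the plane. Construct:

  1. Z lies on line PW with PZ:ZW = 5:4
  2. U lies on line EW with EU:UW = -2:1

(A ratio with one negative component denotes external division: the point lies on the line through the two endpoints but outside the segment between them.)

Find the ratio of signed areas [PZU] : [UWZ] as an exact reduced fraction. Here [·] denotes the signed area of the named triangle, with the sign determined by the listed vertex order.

Work in coordinates with P = (0, 0), E = (1, 0), W = (0, 1).
1. Z lies on line PW with PZ:ZW = 5:4 ⇒ Z = (0, 5/9)
2. U lies on line EW with EU:UW = -2:1 ⇒ U = (-1, 2)
2·[PZU] = 5/9, 2·[UWZ] = -4/9
[PZU]:[UWZ] = 5/9:-4/9 = -5/4

[PZU]:[UWZ] = -5/4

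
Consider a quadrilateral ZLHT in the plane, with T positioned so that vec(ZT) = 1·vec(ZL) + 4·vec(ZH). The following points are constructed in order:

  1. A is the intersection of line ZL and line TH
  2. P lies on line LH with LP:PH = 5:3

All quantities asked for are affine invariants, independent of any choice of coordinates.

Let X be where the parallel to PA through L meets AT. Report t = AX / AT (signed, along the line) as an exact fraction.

Work in coordinates with Z = (0, 0), L = (1, 0), H = (0, 1), T = (1, 4).
1. A is the intersection of line ZL and line TH ⇒ A = (-1/3, 0)
2. P lies on line LH with LP:PH = 5:3 ⇒ P = (3/8, 5/8)
through L parallel to PA: direction (-17/24, -5/8); meets AT at X = (-8/9, -5/3)
X = A + t·(T−A) with t = -5/12

t = -5/12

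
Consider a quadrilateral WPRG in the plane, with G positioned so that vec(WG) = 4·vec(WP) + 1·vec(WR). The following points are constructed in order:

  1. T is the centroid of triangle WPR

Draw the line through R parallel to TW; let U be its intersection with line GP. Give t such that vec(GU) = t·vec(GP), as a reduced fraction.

Choose coordinates W = (0, 0), P = (1, 0), R = (0, 1), G = (4, 1).
1. T is the centroid of triangle WPR ⇒ T = (1/3, 1/3)
through R parallel to TW: direction (-1/3, -1/3); meets GP at U = (-2, -1)
U = G + t·(P−G) with t = 2

t = 2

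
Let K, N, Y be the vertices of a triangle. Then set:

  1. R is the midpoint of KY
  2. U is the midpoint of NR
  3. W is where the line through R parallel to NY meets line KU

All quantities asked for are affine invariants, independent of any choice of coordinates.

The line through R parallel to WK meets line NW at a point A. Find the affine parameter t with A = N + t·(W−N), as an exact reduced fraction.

Choose coordinates K = (0, 0), N = (1, 0), Y = (0, 1).
1. R is the midpoint of KY ⇒ R = (0, 1/2)
2. U is the midpoint of NR ⇒ U = (1/2, 1/4)
3. W is where the line through R parallel to NY meets line KU ⇒ W = (1/3, 1/6)
through R parallel to WK: direction (-1/3, -1/6); meets NW at A = (-1/3, 1/3)
A = N + t·(W−N) with t = 2

t = 2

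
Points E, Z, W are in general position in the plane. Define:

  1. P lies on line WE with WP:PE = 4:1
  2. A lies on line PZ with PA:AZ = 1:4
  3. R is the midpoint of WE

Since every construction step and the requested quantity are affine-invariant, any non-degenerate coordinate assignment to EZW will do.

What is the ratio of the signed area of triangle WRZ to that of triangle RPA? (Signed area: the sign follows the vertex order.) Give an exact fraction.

[WRZ]:[RPA] = 25/3

Assign E = (0, 0), Z = (1, 0), W = (0, 1) — the answer is frame-independent, so this choice is without loss of generality.
1. P lies on line WE with WP:PE = 4:1 ⇒ P = (0, 1/5)
2. A lies on line PZ with PA:AZ = 1:4 ⇒ A = (1/5, 4/25)
3. R is the midpoint of WE ⇒ R = (0, 1/2)
2·[WRZ] = 1/2, 2·[RPA] = 3/50
[WRZ]:[RPA] = 1/2:3/50 = 25/3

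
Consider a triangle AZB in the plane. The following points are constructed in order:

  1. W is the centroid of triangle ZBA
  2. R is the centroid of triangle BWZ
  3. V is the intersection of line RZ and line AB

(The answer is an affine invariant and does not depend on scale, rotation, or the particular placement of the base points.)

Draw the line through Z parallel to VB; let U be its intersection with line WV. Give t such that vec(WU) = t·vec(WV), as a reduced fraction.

t = -2

Assign A = (0, 0), Z = (1, 0), B = (0, 1) — the answer is frame-independent, so this choice is without loss of generality.
1. W is the centroid of triangle ZBA ⇒ W = (1/3, 1/3)
2. R is the centroid of triangle BWZ ⇒ R = (4/9, 4/9)
3. V is the intersection of line RZ and line AB ⇒ V = (0, 4/5)
through Z parallel to VB: direction (0, 1/5); meets WV at U = (1, -3/5)
U = W + t·(V−W) with t = -2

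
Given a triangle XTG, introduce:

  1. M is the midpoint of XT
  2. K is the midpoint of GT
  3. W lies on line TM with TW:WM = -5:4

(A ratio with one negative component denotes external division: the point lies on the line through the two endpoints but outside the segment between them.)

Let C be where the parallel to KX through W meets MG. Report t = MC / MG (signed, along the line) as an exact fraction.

Set X = (0, 0), T = (1, 0), G = (0, 1); any affine frame gives the same invariant.
1. M is the midpoint of XT ⇒ M = (1/2, 0)
2. K is the midpoint of GT ⇒ K = (1/2, 1/2)
3. W lies on line TM with TW:WM = -5:4 ⇒ W = (-3/2, 0)
through W parallel to KX: direction (-1/2, -1/2); meets MG at C = (-1/6, 4/3)
C = M + t·(G−M) with t = 4/3

t = 4/3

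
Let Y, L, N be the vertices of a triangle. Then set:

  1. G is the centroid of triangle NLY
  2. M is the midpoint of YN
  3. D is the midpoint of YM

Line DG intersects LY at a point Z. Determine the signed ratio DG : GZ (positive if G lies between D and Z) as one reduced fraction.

Work in coordinates with Y = (0, 0), L = (1, 0), N = (0, 1).
1. G is the centroid of triangle NLY ⇒ G = (1/3, 1/3)
2. M is the midpoint of YN ⇒ M = (0, 1/2)
3. D is the midpoint of YM ⇒ D = (0, 1/4)
line DG meets LY at Z = (-1, 0)
G = D + t·(Z−D) with t = -1/3, so DG:GZ = -1/3:4/3

DG:GZ = -1/4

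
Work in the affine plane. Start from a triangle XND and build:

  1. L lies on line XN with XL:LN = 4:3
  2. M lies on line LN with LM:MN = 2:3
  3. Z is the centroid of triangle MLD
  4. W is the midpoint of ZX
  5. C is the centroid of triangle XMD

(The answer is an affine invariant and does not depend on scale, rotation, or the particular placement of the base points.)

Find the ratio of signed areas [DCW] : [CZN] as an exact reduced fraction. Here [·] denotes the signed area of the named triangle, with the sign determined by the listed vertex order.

[DCW]:[CZN] = 19/20

Set X = (0, 0), N = (1, 0), D = (0, 1); any affine frame gives the same invariant.
1. L lies on line XN with XL:LN = 4:3 ⇒ L = (4/7, 0)
2. M lies on line LN with LM:MN = 2:3 ⇒ M = (26/35, 0)
3. Z is the centroid of triangle MLD ⇒ Z = (46/105, 1/3)
4. W is the midpoint of ZX ⇒ W = (23/105, 1/6)
5. C is the centroid of triangle XMD ⇒ C = (26/105, 1/3)
2·[DCW] = -19/315, 2·[CZN] = -4/63
[DCW]:[CZN] = -19/315:-4/63 = 19/20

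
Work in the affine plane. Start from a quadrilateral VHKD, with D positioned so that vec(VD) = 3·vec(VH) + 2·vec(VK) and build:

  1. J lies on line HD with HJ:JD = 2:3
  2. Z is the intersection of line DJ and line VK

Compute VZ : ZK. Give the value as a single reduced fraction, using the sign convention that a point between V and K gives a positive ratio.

Set V = (0, 0), H = (1, 0), K = (0, 1), D = (3, 2); any affine frame gives the same invariant.
1. J lies on line HD with HJ:JD = 2:3 ⇒ J = (9/5, 4/5)
2. Z is the intersection of line DJ and line VK ⇒ Z = (0, -1)
Z = V + t·(K−V) with t = -1, so VZ:ZK = t:(1−t) = -1:2

VZ:ZK = -1/2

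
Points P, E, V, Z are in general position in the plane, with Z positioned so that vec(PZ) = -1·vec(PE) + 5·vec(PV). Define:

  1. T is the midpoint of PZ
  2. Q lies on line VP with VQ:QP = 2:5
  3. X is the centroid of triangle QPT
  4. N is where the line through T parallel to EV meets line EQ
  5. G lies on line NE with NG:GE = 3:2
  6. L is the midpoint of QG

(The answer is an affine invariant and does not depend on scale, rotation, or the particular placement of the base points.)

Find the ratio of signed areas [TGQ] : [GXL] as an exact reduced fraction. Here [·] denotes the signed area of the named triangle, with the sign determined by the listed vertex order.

Choose coordinates P = (0, 0), E = (1, 0), V = (0, 1), Z = (-1, 5).
1. T is the midpoint of PZ ⇒ T = (-1/2, 5/2)
2. Q lies on line VP with VQ:QP = 2:5 ⇒ Q = (0, 5/7)
3. X is the centroid of triangle QPT ⇒ X = (-1/6, 15/14)
4. N is where the line through T parallel to EV meets line EQ ⇒ N = (9/2, -5/2)
5. G lies on line NE with NG:GE = 3:2 ⇒ G = (12/5, -1)
6. L is the midpoint of QG ⇒ L = (6/5, -1/7)
2·[TGQ] = -24/7, 2·[GXL] = 2/7
[TGQ]:[GXL] = -24/7:2/7 = -12

[TGQ]:[GXL] = -12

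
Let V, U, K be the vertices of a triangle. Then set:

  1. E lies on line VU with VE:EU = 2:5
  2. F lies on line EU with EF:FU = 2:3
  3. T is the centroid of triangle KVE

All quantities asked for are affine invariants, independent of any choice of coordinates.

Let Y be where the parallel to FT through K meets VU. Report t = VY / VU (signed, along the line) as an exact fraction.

t = 10/7

Set V = (0, 0), U = (1, 0), K = (0, 1); any affine frame gives the same invariant.
1. E lies on line VU with VE:EU = 2:5 ⇒ E = (2/7, 0)
2. F lies on line EU with EF:FU = 2:3 ⇒ F = (4/7, 0)
3. T is the centroid of triangle KVE ⇒ T = (2/21, 1/3)
through K parallel to FT: direction (-10/21, 1/3); meets VU at Y = (10/7, 0)
Y = V + t·(U−V) with t = 10/7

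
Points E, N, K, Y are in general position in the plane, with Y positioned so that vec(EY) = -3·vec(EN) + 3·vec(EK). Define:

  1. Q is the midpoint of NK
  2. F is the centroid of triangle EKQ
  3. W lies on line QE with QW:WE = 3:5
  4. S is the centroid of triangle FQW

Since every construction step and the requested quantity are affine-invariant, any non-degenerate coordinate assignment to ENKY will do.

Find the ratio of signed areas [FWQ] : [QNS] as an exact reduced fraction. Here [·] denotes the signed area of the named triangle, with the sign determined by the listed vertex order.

Assign E = (0, 0), N = (1, 0), K = (0, 1), Y = (-3, 3) — the answer is frame-independent, so this choice is without loss of generality.
1. Q is the midpoint of NK ⇒ Q = (1/2, 1/2)
2. F is the centroid of triangle EKQ ⇒ F = (1/6, 1/2)
3. W lies on line QE with QW:WE = 3:5 ⇒ W = (5/16, 5/16)
4. S is the centroid of triangle FQW ⇒ S = (47/144, 7/16)
2·[FWQ] = 1/16, 2·[QNS] = -17/144
[FWQ]:[QNS] = 1/16:-17/144 = -9/17

[FWQ]:[QNS] = -9/17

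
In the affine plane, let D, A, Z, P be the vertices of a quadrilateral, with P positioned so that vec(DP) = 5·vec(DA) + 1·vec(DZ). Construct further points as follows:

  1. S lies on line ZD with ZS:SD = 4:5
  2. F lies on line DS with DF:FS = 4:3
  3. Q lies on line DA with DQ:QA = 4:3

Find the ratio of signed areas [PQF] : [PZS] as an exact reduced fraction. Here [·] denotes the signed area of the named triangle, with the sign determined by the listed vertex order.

Assign D = (0, 0), A = (1, 0), Z = (0, 1), P = (5, 1) — the answer is frame-independent, so this choice is without loss of generality.
1. S lies on line ZD with ZS:SD = 4:5 ⇒ S = (0, 5/9)
2. F lies on line DS with DF:FS = 4:3 ⇒ F = (0, 20/63)
3. Q lies on line DA with DQ:QA = 4:3 ⇒ Q = (4/7, 0)
2·[PQF] = -872/441, 2·[PZS] = 20/9
[PQF]:[PZS] = -872/441:20/9 = -218/245

[PQF]:[PZS] = -218/245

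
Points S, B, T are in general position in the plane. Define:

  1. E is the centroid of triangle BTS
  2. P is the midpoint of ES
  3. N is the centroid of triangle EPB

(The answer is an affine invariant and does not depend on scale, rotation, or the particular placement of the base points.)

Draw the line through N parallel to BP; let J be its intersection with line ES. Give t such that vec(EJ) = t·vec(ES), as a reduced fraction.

t = 1/3

Work in coordinates with S = (0, 0), B = (1, 0), T = (0, 1).
1. E is the centroid of triangle BTS ⇒ E = (1/3, 1/3)
2. P is the midpoint of ES ⇒ P = (1/6, 1/6)
3. N is the centroid of triangle EPB ⇒ N = (1/2, 1/6)
through N parallel to BP: direction (-5/6, 1/6); meets ES at J = (2/9, 2/9)
J = E + t·(S−E) with t = 1/3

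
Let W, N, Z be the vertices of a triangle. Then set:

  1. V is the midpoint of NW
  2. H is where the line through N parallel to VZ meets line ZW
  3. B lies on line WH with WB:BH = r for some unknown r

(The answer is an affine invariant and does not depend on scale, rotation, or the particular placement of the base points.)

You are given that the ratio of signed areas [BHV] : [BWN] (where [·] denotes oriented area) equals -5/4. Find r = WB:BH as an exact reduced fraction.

Assign W = (0, 0), N = (1, 0), Z = (0, 1) — the answer is frame-independent, so this choice is without loss of generality.
1. V is the midpoint of NW ⇒ V = (1/2, 0)
2. H is where the line through N parallel to VZ meets line ZW ⇒ H = (0, 2)
3. With WB:BH = r, write λ = r/(r+1) so B = W + λ·(H−W); B is affine-linear in λ
Every point depending on B is an affine combination of B and λ-independent points, so each such coordinate is linear in λ; the λ² term in each signed area is a multiple of (H−W)×(H−W) = 0, so 2·[BHV] and 2·[BWN] are each linear in λ. Evaluating at λ=0 and λ=1:
  2·[BHV] = λ − 1,   2·[BWN] = 2·λ
So [BHV]:[BWN] = (λ − 1) / (2·λ). Setting this equal to -5/4:
  λ − 1 = -5/4·(2·λ)  ⇒  λ = 2/7
Then r = λ/(1−λ) = (2/7)/(5/7) = 2/5. Check: with r = 2/5, B = (0, 4/7) and [BHV]:[BWN] = -5/4 as required.

r = 2/5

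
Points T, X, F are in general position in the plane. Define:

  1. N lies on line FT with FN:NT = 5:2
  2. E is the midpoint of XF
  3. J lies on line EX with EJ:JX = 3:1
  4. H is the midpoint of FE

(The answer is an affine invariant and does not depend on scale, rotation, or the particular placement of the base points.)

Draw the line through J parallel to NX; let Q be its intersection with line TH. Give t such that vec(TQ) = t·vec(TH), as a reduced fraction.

t = 21/46

Assign T = (0, 0), X = (1, 0), F = (0, 1) — the answer is frame-independent, so this choice is without loss of generality.
1. N lies on line FT with FN:NT = 5:2 ⇒ N = (0, 2/7)
2. E is the midpoint of XF ⇒ E = (1/2, 1/2)
3. J lies on line EX with EJ:JX = 3:1 ⇒ J = (7/8, 1/8)
4. H is the midpoint of FE ⇒ H = (1/4, 3/4)
through J parallel to NX: direction (1, -2/7); meets TH at Q = (21/184, 63/184)
Q = T + t·(H−T) with t = 21/46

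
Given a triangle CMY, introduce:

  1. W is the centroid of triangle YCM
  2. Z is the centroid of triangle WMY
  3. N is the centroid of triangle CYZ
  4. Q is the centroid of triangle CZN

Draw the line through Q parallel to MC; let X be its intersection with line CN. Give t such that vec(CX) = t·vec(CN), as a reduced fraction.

Set C = (0, 0), M = (1, 0), Y = (0, 1); any affine frame gives the same invariant.
1. W is the centroid of triangle YCM ⇒ W = (1/3, 1/3)
2. Z is the centroid of triangle WMY ⇒ Z = (4/9, 4/9)
3. N is the centroid of triangle CYZ ⇒ N = (4/27, 13/27)
4. Q is the centroid of triangle CZN ⇒ Q = (16/81, 25/81)
through Q parallel to MC: direction (-1, 0); meets CN at X = (100/1053, 25/81)
X = C + t·(N−C) with t = 25/39

t = 25/39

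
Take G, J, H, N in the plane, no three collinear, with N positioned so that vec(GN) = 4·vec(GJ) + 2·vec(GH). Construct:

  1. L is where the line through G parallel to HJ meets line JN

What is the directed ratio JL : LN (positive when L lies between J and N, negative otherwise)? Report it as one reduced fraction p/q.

Choose coordinates G = (0, 0), J = (1, 0), H = (0, 1), N = (4, 2).
1. L is where the line through G parallel to HJ meets line JN ⇒ L = (2/5, -2/5)
L = J + t·(N−J) with t = -1/5, so JL:LN = t:(1−t) = -1/5:6/5

JL:LN = -1/6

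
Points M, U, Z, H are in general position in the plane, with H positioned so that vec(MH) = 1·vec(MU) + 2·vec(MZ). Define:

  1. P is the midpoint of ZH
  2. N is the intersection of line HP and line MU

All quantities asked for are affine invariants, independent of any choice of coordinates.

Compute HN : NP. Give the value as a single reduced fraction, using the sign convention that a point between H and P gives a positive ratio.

Assign M = (0, 0), U = (1, 0), Z = (0, 1), H = (1, 2) — the answer is frame-independent, so this choice is without loss of generality.
1. P is the midpoint of ZH ⇒ P = (1/2, 3/2)
2. N is the intersection of line HP and line MU ⇒ N = (-1, 0)
N = H + t·(P−H) with t = 4, so HN:NP = t:(1−t) = 4:-3

HN:NP = -4/3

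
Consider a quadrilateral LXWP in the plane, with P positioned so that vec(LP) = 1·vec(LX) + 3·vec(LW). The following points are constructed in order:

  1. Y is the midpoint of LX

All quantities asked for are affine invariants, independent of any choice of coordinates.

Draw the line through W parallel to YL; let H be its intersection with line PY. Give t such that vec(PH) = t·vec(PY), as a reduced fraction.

Assign L = (0, 0), X = (1, 0), W = (0, 1), P = (1, 3) — the answer is frame-independent, so this choice is without loss of generality.
1. Y is the midpoint of LX ⇒ Y = (1/2, 0)
through W parallel to YL: direction (-1/2, 0); meets PY at H = (2/3, 1)
H = P + t·(Y−P) with t = 2/3

t = 2/3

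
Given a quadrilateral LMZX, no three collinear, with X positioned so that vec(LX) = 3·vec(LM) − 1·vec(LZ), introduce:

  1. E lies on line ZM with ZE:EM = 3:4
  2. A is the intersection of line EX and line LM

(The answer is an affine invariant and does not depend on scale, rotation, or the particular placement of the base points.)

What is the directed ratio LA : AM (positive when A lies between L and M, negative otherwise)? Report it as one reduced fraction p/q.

LA:AM = -15/4

Choose coordinates L = (0, 0), M = (1, 0), Z = (0, 1), X = (3, -1).
1. E lies on line ZM with ZE:EM = 3:4 ⇒ E = (3/7, 4/7)
2. A is the intersection of line EX and line LM ⇒ A = (15/11, 0)
A = L + t·(M−L) with t = 15/11, so LA:AM = t:(1−t) = 15/11:-4/11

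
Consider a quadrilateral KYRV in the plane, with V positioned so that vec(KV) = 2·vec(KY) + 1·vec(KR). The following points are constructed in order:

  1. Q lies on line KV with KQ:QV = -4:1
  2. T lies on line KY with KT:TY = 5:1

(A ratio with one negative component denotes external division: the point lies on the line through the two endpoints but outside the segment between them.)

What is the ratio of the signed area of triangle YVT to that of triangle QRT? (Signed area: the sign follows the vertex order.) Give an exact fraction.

Set K = (0, 0), Y = (1, 0), R = (0, 1), V = (2, 1); any affine frame gives the same invariant.
1. Q lies on line KV with KQ:QV = -4:1 ⇒ Q = (8/3, 4/3)
2. T lies on line KY with KT:TY = 5:1 ⇒ T = (5/6, 0)
2·[YVT] = 1/6, 2·[QRT] = 53/18
[YVT]:[QRT] = 1/6:53/18 = 3/53

[YVT]:[QRT] = 3/53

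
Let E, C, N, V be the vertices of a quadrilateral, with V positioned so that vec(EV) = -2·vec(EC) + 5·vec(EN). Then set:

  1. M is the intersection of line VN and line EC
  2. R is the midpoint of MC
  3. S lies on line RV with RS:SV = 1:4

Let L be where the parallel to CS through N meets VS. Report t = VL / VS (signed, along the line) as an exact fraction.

Set E = (0, 0), C = (1, 0), N = (0, 1), V = (-2, 5); any affine frame gives the same invariant.
1. M is the intersection of line VN and line EC ⇒ M = (1/2, 0)
2. R is the midpoint of MC ⇒ R = (3/4, 0)
3. S lies on line RV with RS:SV = 1:4 ⇒ S = (1/5, 1)
through N parallel to CS: direction (-4/5, 1); meets VS at L = (16/25, 1/5)
L = V + t·(S−V) with t = 6/5

t = 6/5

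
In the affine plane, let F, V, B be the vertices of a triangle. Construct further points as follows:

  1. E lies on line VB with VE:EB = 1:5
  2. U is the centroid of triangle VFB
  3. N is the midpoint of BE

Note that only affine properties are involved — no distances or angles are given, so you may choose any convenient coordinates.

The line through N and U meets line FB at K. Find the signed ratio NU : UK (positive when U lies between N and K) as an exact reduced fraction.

Choose coordinates F = (0, 0), V = (1, 0), B = (0, 1).
1. E lies on line VB with VE:EB = 1:5 ⇒ E = (5/6, 1/6)
2. U is the centroid of triangle VFB ⇒ U = (1/3, 1/3)
3. N is the midpoint of BE ⇒ N = (5/12, 7/12)
line NU meets FB at K = (0, -2/3)
U = N + t·(K−N) with t = 1/5, so NU:UK = 1/5:4/5

NU:UK = 1/4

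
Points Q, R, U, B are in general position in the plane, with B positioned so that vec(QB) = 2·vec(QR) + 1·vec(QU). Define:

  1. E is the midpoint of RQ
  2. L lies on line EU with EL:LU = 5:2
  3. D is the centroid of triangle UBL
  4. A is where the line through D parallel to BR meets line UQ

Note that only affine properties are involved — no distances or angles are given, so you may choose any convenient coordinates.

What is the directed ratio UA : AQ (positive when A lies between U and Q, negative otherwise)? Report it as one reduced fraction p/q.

UA:AQ = 17/4

Assign Q = (0, 0), R = (1, 0), U = (0, 1), B = (2, 1) — the answer is frame-independent, so this choice is without loss of generality.
1. E is the midpoint of RQ ⇒ E = (1/2, 0)
2. L lies on line EU with EL:LU = 5:2 ⇒ L = (1/7, 5/7)
3. D is the centroid of triangle UBL ⇒ D = (5/7, 19/21)
4. A is where the line through D parallel to BR meets line UQ ⇒ A = (0, 4/21)
A = U + t·(Q−U) with t = 17/21, so UA:AQ = t:(1−t) = 17/21:4/21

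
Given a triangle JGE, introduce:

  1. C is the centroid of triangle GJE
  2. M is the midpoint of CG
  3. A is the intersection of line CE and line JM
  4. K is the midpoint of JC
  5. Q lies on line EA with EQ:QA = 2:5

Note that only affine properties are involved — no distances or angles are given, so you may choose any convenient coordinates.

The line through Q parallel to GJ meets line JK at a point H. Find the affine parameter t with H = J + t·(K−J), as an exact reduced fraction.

Assign J = (0, 0), G = (1, 0), E = (0, 1) — the answer is frame-independent, so this choice is without loss of generality.
1. C is the centroid of triangle GJE ⇒ C = (1/3, 1/3)
2. M is the midpoint of CG ⇒ M = (2/3, 1/6)
3. A is the intersection of line CE and line JM ⇒ A = (4/9, 1/9)
4. K is the midpoint of JC ⇒ K = (1/6, 1/6)
5. Q lies on line EA with EQ:QA = 2:5 ⇒ Q = (8/63, 47/63)
through Q parallel to GJ: direction (-1, 0); meets JK at H = (47/63, 47/63)
H = J + t·(K−J) with t = 94/21

t = 94/21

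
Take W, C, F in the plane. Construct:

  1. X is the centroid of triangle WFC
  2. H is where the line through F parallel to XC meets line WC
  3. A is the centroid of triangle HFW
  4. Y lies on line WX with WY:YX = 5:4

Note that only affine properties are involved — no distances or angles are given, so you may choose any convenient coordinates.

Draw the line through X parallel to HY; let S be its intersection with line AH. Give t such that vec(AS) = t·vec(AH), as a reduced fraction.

Set W = (0, 0), C = (1, 0), F = (0, 1); any affine frame gives the same invariant.
1. X is the centroid of triangle WFC ⇒ X = (1/3, 1/3)
2. H is where the line through F parallel to XC meets line WC ⇒ H = (2, 0)
3. A is the centroid of triangle HFW ⇒ A = (2/3, 1/3)
4. Y lies on line WX with WY:YX = 5:4 ⇒ Y = (5/27, 5/27)
through X parallel to HY: direction (-49/27, 5/27); meets AH at S = (26/29, 8/29)
S = A + t·(H−A) with t = 5/29

t = 5/29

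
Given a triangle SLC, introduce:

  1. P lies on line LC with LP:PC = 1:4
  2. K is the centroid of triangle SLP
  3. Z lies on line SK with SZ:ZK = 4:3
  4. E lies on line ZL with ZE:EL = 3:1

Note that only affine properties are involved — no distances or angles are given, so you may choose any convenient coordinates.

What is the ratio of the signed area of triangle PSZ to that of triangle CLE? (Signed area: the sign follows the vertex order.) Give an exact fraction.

Choose coordinates S = (0, 0), L = (1, 0), C = (0, 1).
1. P lies on line LC with LP:PC = 1:4 ⇒ P = (4/5, 1/5)
2. K is the centroid of triangle SLP ⇒ K = (3/5, 1/15)
3. Z lies on line SK with SZ:ZK = 4:3 ⇒ Z = (12/35, 4/105)
4. E lies on line ZL with ZE:EL = 3:1 ⇒ E = (117/140, 1/105)
2·[PSZ] = 4/105, 2·[CLE] = -13/84
[PSZ]:[CLE] = 4/105:-13/84 = -16/65

[PSZ]:[CLE] = -16/65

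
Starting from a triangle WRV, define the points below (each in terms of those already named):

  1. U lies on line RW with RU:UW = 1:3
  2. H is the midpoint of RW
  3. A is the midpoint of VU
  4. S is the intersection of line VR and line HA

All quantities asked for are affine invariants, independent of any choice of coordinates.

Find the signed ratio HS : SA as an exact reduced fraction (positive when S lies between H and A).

Choose coordinates W = (0, 0), R = (1, 0), V = (0, 1).
1. U lies on line RW with RU:UW = 1:3 ⇒ U = (3/4, 0)
2. H is the midpoint of RW ⇒ H = (1/2, 0)
3. A is the midpoint of VU ⇒ A = (3/8, 1/2)
4. S is the intersection of line VR and line HA ⇒ S = (1/3, 2/3)
S = H + t·(A−H) with t = 4/3, so HS:SA = t:(1−t) = 4/3:-1/3

HS:SA = -4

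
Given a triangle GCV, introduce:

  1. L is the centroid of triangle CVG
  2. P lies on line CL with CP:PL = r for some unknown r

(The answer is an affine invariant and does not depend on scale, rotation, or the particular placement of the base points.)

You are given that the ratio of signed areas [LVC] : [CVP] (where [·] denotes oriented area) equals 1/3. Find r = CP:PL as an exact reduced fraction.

r = -3/4

Choose coordinates G = (0, 0), C = (1, 0), V = (0, 1).
1. L is the centroid of triangle CVG ⇒ L = (1/3, 1/3)
2. With CP:PL = r, write λ = r/(r+1) so P = C + λ·(L−C); P is affine-linear in λ
Every point depending on P is an affine combination of P and λ-independent points, so each such coordinate is linear in λ; the λ² term in each signed area is a multiple of (L−C)×(L−C) = 0, so 2·[LVC] and 2·[CVP] are each linear in λ. Evaluating at λ=0 and λ=1:
  2·[LVC] = -1/3,   2·[CVP] = 1/3·λ
So [LVC]:[CVP] = (-1/3) / (1/3·λ). Setting this equal to 1/3:
  -1/3 = 1/3·(1/3·λ)  ⇒  λ = -3
Then r = λ/(1−λ) = (-3)/(4) = -3/4. Check: with r = -3/4, P = (3, -1) and [LVC]:[CVP] = 1/3 as required.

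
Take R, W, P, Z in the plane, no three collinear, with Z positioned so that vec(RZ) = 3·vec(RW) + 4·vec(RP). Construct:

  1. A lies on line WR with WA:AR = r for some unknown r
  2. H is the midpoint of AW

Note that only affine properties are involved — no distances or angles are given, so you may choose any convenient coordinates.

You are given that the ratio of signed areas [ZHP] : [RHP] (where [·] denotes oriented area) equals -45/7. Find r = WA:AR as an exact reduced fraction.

r = 1/3

Work in coordinates with R = (0, 0), W = (1, 0), P = (0, 1), Z = (3, 4).
1. With WA:AR = r, write λ = r/(r+1) so A = W + λ·(R−W); A is affine-linear in λ
2. H is the midpoint of AW ⇒ H is an affine combination of earlier points and hence also affine-linear in λ
Every point depending on A is an affine combination of A and λ-independent points, so each such coordinate is linear in λ; the λ² term in each signed area is a multiple of (R−W)×(R−W) = 0, so 2·[ZHP] and 2·[RHP] are each linear in λ. Evaluating at λ=0 and λ=1:
  2·[ZHP] = 3/2·λ − 6,   2·[RHP] = -1/2·λ + 1
So [ZHP]:[RHP] = (3/2·λ − 6) / (-1/2·λ + 1). Setting this equal to -45/7:
  3/2·λ − 6 = -45/7·(-1/2·λ + 1)  ⇒  λ = 1/4
Then r = λ/(1−λ) = (1/4)/(3/4) = 1/3. Check: with r = 1/3, A = (3/4, 0) and [ZHP]:[RHP] = -45/7 as required.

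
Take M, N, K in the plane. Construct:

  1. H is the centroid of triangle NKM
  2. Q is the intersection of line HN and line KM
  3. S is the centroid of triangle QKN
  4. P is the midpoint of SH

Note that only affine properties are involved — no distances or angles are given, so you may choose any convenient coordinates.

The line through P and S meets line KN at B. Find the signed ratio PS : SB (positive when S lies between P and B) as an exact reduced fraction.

PS:SB = 1/2

Choose coordinates M = (0, 0), N = (1, 0), K = (0, 1).
1. H is the centroid of triangle NKM ⇒ H = (1/3, 1/3)
2. Q is the intersection of line HN and line KM ⇒ Q = (0, 1/2)
3. S is the centroid of triangle QKN ⇒ S = (1/3, 1/2)
4. P is the midpoint of SH ⇒ P = (1/3, 5/12)
line PS meets KN at B = (1/3, 2/3)
S = P + t·(B−P) with t = 1/3, so PS:SB = 1/3:2/3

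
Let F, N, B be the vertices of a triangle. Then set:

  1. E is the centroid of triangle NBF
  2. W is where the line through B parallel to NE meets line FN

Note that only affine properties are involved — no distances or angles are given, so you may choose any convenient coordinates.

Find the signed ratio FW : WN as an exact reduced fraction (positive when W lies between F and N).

Set F = (0, 0), N = (1, 0), B = (0, 1); any affine frame gives the same invariant.
1. E is the centroid of triangle NBF ⇒ E = (1/3, 1/3)
2. W is where the line through B parallel to NE meets line FN ⇒ W = (2, 0)
W = F + t·(N−F) with t = 2, so FW:WN = t:(1−t) = 2:-1

FW:WN = -2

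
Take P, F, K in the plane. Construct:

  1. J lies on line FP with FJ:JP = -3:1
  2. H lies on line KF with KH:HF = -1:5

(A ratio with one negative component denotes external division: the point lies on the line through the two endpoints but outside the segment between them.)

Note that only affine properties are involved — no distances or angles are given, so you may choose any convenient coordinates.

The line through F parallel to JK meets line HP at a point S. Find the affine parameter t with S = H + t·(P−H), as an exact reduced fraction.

Work in coordinates with P = (0, 0), F = (1, 0), K = (0, 1).
1. J lies on line FP with FJ:JP = -3:1 ⇒ J = (-1/2, 0)
2. H lies on line KF with KH:HF = -1:5 ⇒ H = (-1/4, 5/4)
through F parallel to JK: direction (1/2, 1); meets HP at S = (2/7, -10/7)
S = H + t·(P−H) with t = 15/7

t = 15/7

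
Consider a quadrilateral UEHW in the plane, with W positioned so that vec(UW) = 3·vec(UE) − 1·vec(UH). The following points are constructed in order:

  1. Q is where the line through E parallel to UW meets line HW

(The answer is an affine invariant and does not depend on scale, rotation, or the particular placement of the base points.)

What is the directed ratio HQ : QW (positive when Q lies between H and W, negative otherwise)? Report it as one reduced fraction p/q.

Set U = (0, 0), E = (1, 0), H = (0, 1), W = (3, -1); any affine frame gives the same invariant.
1. Q is where the line through E parallel to UW meets line HW ⇒ Q = (2, -1/3)
Q = H + t·(W−H) with t = 2/3, so HQ:QW = t:(1−t) = 2/3:1/3

HQ:QW = 2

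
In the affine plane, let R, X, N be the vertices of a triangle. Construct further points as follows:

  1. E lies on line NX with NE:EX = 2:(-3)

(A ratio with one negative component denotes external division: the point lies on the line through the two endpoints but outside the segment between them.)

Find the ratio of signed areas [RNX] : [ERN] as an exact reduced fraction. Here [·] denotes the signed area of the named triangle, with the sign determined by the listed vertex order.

Assign R = (0, 0), X = (1, 0), N = (0, 1) — the answer is frame-independent, so this choice is without loss of generality.
1. E lies on line NX with NE:EX = 2:(-3) ⇒ E = (-2, 3)
2·[RNX] = -1, 2·[ERN] = 2
[RNX]:[ERN] = -1:2 = -1/2

[RNX]:[ERN] = -1/2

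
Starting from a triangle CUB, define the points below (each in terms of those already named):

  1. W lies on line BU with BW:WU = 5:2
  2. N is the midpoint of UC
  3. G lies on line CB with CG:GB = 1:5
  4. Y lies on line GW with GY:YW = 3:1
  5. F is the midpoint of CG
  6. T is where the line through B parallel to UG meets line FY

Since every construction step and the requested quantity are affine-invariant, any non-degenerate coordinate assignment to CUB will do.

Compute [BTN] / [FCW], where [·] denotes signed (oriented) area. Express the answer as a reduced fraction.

Set C = (0, 0), U = (1, 0), B = (0, 1); any affine frame gives the same invariant.
1. W lies on line BU with BW:WU = 5:2 ⇒ W = (5/7, 2/7)
2. N is the midpoint of UC ⇒ N = (1/2, 0)
3. G lies on line CB with CG:GB = 1:5 ⇒ G = (0, 1/6)
4. Y lies on line GW with GY:YW = 3:1 ⇒ Y = (15/28, 43/168)
5. F is the midpoint of CG ⇒ F = (0, 1/12)
6. T is where the line through B parallel to UG meets line FY ⇒ T = (15/8, 11/16)
2·[BTN] = -55/32, 2·[FCW] = 5/84
[BTN]:[FCW] = -55/32:5/84 = -231/8

[BTN]:[FCW] = -231/8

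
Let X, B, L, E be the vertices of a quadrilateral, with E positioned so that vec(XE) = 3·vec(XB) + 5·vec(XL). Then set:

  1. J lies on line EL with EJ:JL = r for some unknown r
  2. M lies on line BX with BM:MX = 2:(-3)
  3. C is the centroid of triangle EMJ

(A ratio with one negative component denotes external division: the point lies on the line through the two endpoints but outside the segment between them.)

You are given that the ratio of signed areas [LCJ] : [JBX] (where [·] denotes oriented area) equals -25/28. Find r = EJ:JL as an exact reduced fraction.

Assign X = (0, 0), B = (1, 0), L = (0, 1), E = (3, 5) — the answer is frame-independent, so this choice is without loss of generality.
1. With EJ:JL = r, write λ = r/(r+1) so J = E + λ·(L−E); J is affine-linear in λ
2. M lies on line BX with BM:MX = 2:(-3) ⇒ M = (3, 0)
3. C is the centroid of triangle EMJ ⇒ C is an affine combination of earlier points and hence also affine-linear in λ
Every point depending on J is an affine combination of J and λ-independent points, so each such coordinate is linear in λ; the λ² term in each signed area is a multiple of (L−E)×(L−E) = 0, so 2·[LCJ] and 2·[JBX] are each linear in λ. Evaluating at λ=0 and λ=1:
  2·[LCJ] = -5·λ + 5,   2·[JBX] = 4·λ − 5
So [LCJ]:[JBX] = (-5·λ + 5) / (4·λ − 5). Setting this equal to -25/28:
  -5·λ + 5 = -25/28·(4·λ − 5)  ⇒  λ = 3/8
Then r = λ/(1−λ) = (3/8)/(5/8) = 3/5. Check: with r = 3/5, J = (15/8, 7/2) and [LCJ]:[JBX] = -25/28 as required.

r = 3/5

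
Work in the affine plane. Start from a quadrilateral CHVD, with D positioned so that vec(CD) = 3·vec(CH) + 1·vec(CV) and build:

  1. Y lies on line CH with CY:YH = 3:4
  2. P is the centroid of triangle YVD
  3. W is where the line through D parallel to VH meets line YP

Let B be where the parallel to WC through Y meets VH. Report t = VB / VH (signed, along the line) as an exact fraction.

Assign C = (0, 0), H = (1, 0), V = (0, 1), D = (3, 1) — the answer is frame-independent, so this choice is without loss of generality.
1. Y lies on line CH with CY:YH = 3:4 ⇒ Y = (3/7, 0)
2. P is the centroid of triangle YVD ⇒ P = (8/7, 2/3)
3. W is where the line through D parallel to VH meets line YP ⇒ W = (66/29, 50/29)
through Y parallel to WC: direction (-66/29, -50/29); meets VH at B = (153/203, 50/203)
B = V + t·(H−V) with t = 153/203

t = 153/203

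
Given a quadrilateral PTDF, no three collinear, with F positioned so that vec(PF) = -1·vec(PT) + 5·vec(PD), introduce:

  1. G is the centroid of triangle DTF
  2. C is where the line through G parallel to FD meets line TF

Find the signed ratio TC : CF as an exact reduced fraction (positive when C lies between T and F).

Assign P = (0, 0), T = (1, 0), D = (0, 1), F = (-1, 5) — the answer is frame-independent, so this choice is without loss of generality.
1. G is the centroid of triangle DTF ⇒ G = (0, 2)
2. C is where the line through G parallel to FD meets line TF ⇒ C = (-1/3, 10/3)
C = T + t·(F−T) with t = 2/3, so TC:CF = t:(1−t) = 2/3:1/3

TC:CF = 2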